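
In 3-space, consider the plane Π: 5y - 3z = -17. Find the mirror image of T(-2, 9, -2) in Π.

λ = (n·T − d)/|n|² = (51 − (-17))/34 = 2.
Reflection = T − 2λn = (-2, 9, -2) − 4·(0, 5, -3) = (-2, -11, 10).

(-2, -11, 10)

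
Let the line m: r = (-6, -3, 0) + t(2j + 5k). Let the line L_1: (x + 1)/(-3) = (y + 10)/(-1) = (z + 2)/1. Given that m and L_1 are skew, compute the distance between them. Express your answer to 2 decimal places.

7.27

L_1 has direction (-3, -1, 1) through (-1, -10, -2).
Common perpendicular direction n = (0, 2, 5) × (-3, -1, 1) = (7, -15, 6).
With w = (-1, -10, -2) − (-6, -3, 0) = (5, -7, -2), w · n = 128.
Distance = |w · n| / |n| = |128| / √310 ≈ 7.27.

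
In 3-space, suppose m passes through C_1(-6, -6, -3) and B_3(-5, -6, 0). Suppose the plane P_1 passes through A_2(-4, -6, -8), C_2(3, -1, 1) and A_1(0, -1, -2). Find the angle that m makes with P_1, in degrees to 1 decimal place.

A direction vector for m is B_3 − C_1 = (1, 0, 3).
A_2C_2 = (7, 5, 9), A_2A_1 = (4, 5, 6); a normal to P_1 is A_2C_2 × A_2A_1 = (-15, -6, 15).
Using A_2: P_1 has equation -15x - 6y + 15z = -24.
sin θ = |n·v| / (|n||v|) = |30| / (√486 · √10) = 0.43033.
θ ≈ 25.5°.

25.5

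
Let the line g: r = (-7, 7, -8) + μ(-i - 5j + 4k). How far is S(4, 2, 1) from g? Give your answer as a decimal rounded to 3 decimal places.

Taking (-7, 7, -8) on g with direction v = (-1, -5, 4): w = S − (-7, 7, -8) = (11, -5, 9), and w × v = (25, -53, -60).
Distance = |w × v| / |v| = √7034 / √42 ≈ 12.941.

12.941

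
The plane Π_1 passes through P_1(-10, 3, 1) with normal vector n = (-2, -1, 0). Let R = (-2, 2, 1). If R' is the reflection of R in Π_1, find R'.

(-14, -4, 1)

Π_1: n·r = n·P_1 gives -2x - y = 17.
λ = (n·R − d)/|n|² = (2 − 17)/5 = -3.
Reflection = R − 2λn = (-2, 2, 1) − (-6)·(-2, -1, 0) = (-14, -4, 1).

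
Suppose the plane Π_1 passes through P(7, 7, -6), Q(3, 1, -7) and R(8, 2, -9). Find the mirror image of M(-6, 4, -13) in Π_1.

(2, -4, 3)

PQ = (-4, -6, -1), PR = (1, -5, -3); a normal to Π_1 is PQ × PR = (13, -13, 26).
Using P: Π_1 has equation 13x - 13y + 26z = -156.
λ = (n·M − d)/|n|² = (-468 − (-156))/1014 = -4/13.
Reflection = M − 2λn = (-6, 4, -13) − (-8/13)·(13, -13, 26) = (2, -4, 3).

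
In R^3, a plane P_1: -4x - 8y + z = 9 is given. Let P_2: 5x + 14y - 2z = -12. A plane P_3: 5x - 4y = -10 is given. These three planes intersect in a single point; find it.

Solving the 3×3 linear system -4x - 8y + z = 9, 5x + 14y - 2z = -12, 5x - 4y = -10 (e.g. by elimination or Cramer's rule, determinant = 22) gives (-2, 0, 1).

(-2, 0, 1)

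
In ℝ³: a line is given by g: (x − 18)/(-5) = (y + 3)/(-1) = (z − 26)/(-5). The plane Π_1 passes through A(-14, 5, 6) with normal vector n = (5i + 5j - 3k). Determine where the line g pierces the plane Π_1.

(-2, -7, 6)

g has direction (-5, -1, -5) through (18, -3, 26).
Π_1: n·r = n·A gives 5x + 5y - 3z = -63.
Substitute r = (18, -3, 26) + t(-5, -1, -5) into the plane: -3 + (-15)t = -63, so t = 4.
Intersection: (18, -3, 26) + 4·(-5, -1, -5) = (-2, -7, 6).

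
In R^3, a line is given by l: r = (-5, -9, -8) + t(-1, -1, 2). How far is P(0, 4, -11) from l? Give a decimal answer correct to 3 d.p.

Taking (-5, -9, -8) on l with direction v = (-1, -1, 2): w = P − (-5, -9, -8) = (5, 13, -3), and w × v = (23, -7, 8).
Distance = |w × v| / |v| = √642 / √6 ≈ 10.344.

10.344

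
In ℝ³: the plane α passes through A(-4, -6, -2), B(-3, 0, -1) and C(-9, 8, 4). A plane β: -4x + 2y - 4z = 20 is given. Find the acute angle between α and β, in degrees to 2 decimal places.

18.98

AB = (1, 6, 1), AC = (-5, 14, 6); a normal to α is AB × AC = (22, -11, 44).
Using A: α has equation 22x - 11y + 44z = -110.
cos θ = |n₁·n₂| / (|n₁||n₂|) = |-286| / (√2541 · √36).
θ = arccos(0.94561) ≈ 18.98°.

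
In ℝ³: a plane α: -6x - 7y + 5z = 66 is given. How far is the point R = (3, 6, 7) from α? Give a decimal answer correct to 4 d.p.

8.6765

n·R − d = (-6)·(3) + (-7)·(6) + (5)·(7) − 66 = -91; |n| = √110.
Distance = |-91| / √110 = 91/√110 ≈ 8.6765.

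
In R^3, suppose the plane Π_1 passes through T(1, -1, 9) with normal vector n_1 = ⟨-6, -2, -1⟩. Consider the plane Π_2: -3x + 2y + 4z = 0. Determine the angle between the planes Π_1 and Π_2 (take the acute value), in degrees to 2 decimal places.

73.14

Π_1: n_1·r = n_1·T gives -6x - 2y - z = -13.
cos θ = |n₁·n₂| / (|n₁||n₂|) = |10| / (√41 · √29).
θ = arccos(0.29001) ≈ 73.14°.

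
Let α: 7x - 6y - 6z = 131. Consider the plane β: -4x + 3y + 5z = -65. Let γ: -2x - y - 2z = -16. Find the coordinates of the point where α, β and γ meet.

(11, -12, 3)

Solving the 3×3 linear system 7x - 6y - 6z = 131, -4x + 3y + 5z = -65, -2x - y - 2z = -16 (e.g. by elimination or Cramer's rule, determinant = 41) gives (11, -12, 3).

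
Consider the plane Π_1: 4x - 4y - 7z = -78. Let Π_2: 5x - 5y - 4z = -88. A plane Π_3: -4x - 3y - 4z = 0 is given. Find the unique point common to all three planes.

Solving the 3×3 linear system 4x - 4y - 7z = -78, 5x - 5y - 4z = -88, -4x - 3y - 4z = 0 (e.g. by elimination or Cramer's rule, determinant = 133) gives (-8, 8, 2).

(-8, 8, 2)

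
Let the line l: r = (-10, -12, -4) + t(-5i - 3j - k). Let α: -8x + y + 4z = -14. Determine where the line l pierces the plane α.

(0, -6, -2)

Substitute r = (-10, -12, -4) + t(-5, -3, -1) into the plane: 52 + 33t = -14, so t = -2.
Intersection: (-10, -12, -4) + (-2)·(-5, -3, -1) = (0, -6, -2).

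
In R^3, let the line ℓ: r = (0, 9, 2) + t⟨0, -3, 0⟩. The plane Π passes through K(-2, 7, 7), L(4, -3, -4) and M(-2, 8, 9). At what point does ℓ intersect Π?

(0, 3, 2)

KL = (6, -10, -11), KM = (0, 1, 2); a normal to Π is KL × KM = (-9, -12, 6).
Using K: Π has equation -9x - 12y + 6z = -24.
Substitute r = (0, 9, 2) + t(0, -3, 0) into the plane: -96 + 36t = -24, so t = 2.
Intersection: (0, 9, 2) + 2·(0, -3, 0) = (0, 3, 2).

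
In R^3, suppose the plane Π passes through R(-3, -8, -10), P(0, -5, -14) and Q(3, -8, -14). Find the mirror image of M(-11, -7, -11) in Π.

RP = (3, 3, -4), RQ = (6, 0, -4); a normal to Π is RP × RQ = (-12, -12, -18).
Using R: Π has equation -12x - 12y - 18z = 312.
λ = (n·M − d)/|n|² = (414 − 312)/612 = 1/6.
Reflection = M − 2λn = (-11, -7, -11) − (1/3)·(-12, -12, -18) = (-7, -3, -5).

(-7, -3, -5)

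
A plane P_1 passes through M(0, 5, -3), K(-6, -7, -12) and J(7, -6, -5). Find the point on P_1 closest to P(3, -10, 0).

MK = (-6, -12, -9), MJ = (7, -11, -2); a normal to P_1 is MK × MJ = (-75, -75, 150).
Using M: P_1 has equation -75x - 75y + 150z = -825.
Foot = P − λn with λ = (n·P − d)/|n|² = (525 − (-825))/33750 = 1/25.
Foot = (3, -10, 0) − (1/25)·(-75, -75, 150) = (6, -7, -6).

(6, -7, -6)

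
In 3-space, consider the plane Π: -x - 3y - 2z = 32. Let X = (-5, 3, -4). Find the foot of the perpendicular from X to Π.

Foot = X − λn with λ = (n·X − d)/|n|² = (4 − 32)/14 = -2.
Foot = (-5, 3, -4) − (-2)·(-1, -3, -2) = (-7, -3, -8).

(-7, -3, -8)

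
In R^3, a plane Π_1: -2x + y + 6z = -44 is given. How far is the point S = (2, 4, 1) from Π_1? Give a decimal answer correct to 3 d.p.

7.809

n·S − d = (-2)·(2) + (1)·(4) + (6)·(1) − (-44) = 50; |n| = √41.
Distance = |50| / √41 = 50/√41 ≈ 7.809.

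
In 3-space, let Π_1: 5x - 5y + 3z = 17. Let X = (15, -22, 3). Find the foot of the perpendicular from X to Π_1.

Foot = X − λn with λ = (n·X − d)/|n|² = (194 − 17)/59 = 3.
Foot = (15, -22, 3) − 3·(5, -5, 3) = (0, -7, -6).

(0, -7, -6)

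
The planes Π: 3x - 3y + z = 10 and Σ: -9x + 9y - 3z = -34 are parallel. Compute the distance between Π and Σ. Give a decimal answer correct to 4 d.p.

Rescale Σ by 1/(-3): 3x - 3y + z = 34/3. Then distance = |10 − (34/3)| / √19 ≈ 0.3059.

0.3059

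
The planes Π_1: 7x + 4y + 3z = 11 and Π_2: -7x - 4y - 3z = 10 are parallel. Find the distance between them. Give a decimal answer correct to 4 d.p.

Rescale Π_2 by 1/(-1): 7x + 4y + 3z = -10. Then distance = |11 − (-10)| / √74 ≈ 2.4412.

2.4412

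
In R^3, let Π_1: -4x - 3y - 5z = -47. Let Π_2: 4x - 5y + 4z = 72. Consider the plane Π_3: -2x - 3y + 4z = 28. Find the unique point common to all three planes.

Solving the 3×3 linear system -4x - 3y - 5z = -47, 4x - 5y + 4z = 72, -2x - 3y + 4z = 28 (e.g. by elimination or Cramer's rule, determinant = 214) gives (6, -4, 7).

(6, -4, 7)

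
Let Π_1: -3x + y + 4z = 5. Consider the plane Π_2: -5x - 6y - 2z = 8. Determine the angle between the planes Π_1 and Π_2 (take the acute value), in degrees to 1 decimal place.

88.6

cos θ = |n₁·n₂| / (|n₁||n₂|) = |1| / (√26 · √65).
θ = arccos(0.02433) ≈ 88.6°.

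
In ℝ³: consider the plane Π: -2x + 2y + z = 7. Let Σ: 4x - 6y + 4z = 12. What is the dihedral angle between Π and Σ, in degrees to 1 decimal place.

49.7

cos θ = |n₁·n₂| / (|n₁||n₂|) = |-16| / (√9 · √68).
θ = arccos(0.64676) ≈ 49.7°.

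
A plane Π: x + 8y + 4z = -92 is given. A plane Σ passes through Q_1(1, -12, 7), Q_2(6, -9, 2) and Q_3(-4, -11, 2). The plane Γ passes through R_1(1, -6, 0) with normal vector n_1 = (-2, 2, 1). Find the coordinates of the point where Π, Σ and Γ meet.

Q_1Q_2 = (5, 3, -5), Q_1Q_3 = (-5, 1, -5); a normal to Σ is Q_1Q_2 × Q_1Q_3 = (-10, 50, 20).
Using Q_1: Σ has equation -10x + 50y + 20z = -470.
Γ: n_1·r = n_1·R_1 gives -2x + 2y + z = -14.
Solving the 3×3 linear system x + 8y + 4z = -92, -10x + 50y + 20z = -470, -2x + 2y + z = -14 (e.g. by elimination or Cramer's rule, determinant = 90) gives (-4, -7, -8).

(-4, -7, -8)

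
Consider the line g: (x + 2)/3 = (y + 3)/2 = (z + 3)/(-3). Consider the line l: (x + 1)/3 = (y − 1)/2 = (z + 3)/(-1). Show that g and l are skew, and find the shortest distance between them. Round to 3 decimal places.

2.774

g has direction (3, 2, -3) through (-2, -3, -3).
l has direction (3, 2, -1) through (-1, 1, -3).
Common perpendicular direction n = (3, 2, -3) × (3, 2, -1) = (4, -6, 0).
With w = (-1, 1, -3) − (-2, -3, -3) = (1, 4, 0), w · n = -20.
Since n ≠ 0 the lines are not parallel, and w · n = -20 ≠ 0 so they do not intersect; hence they are skew.
Distance = |w · n| / |n| = |-20| / √52 ≈ 2.774.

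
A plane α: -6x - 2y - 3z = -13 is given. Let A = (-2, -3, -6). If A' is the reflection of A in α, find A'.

(10, 1, 0)

λ = (n·A − d)/|n|² = (36 − (-13))/49 = 1.
Reflection = A − 2λn = (-2, -3, -6) − 2·(-6, -2, -3) = (10, 1, 0).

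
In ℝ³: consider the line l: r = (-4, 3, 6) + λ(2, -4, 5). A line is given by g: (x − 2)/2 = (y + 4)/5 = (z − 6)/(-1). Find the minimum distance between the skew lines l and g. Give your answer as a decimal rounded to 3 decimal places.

g has direction (2, 5, -1) through (2, -4, 6).
Common perpendicular direction n = (2, -4, 5) × (2, 5, -1) = (-21, 12, 18).
With w = (2, -4, 6) − (-4, 3, 6) = (6, -7, 0), w · n = -210.
Distance = |w · n| / |n| = |-210| / √909 ≈ 6.965.

6.965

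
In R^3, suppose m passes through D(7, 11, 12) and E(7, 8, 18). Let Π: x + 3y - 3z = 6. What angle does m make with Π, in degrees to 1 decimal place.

67.4

A direction vector for m is E − D = (0, -3, 6).
sin θ = |n·v| / (|n||v|) = |-27| / (√19 · √45) = 0.92338.
θ ≈ 67.4°.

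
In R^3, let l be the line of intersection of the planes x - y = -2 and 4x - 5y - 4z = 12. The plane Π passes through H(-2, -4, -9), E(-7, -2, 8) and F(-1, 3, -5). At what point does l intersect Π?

Direction of l: (1, -1, 0) × (4, -5, -4) = (4, 4, -1).
A point on l: solving the two plane equations with x = -6 gives (-6, -4, -4).
HE = (-5, 2, 17), HF = (1, 7, 4); a normal to Π is HE × HF = (-111, 37, -37).
Using H: Π has equation -111x + 37y - 37z = 407.
Substitute r = (-6, -4, -4) + t(4, 4, -1) into the plane: 666 + (-259)t = 407, so t = 1.
Intersection: (-6, -4, -4) + 1·(4, 4, -1) = (-2, 0, -5).

(-2, 0, -5)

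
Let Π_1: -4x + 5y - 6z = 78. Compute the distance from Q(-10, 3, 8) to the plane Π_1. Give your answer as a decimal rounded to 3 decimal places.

8.091

n·Q − d = (-4)·(-10) + (5)·(3) + (-6)·(8) − 78 = -71; |n| = √77.
Distance = |-71| / √77 = 71/√77 ≈ 8.091.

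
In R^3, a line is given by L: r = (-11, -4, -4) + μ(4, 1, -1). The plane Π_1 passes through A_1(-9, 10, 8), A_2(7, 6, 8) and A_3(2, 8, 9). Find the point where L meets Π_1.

(-3, -2, -6)

A_1A_2 = (16, -4, 0), A_1A_3 = (11, -2, 1); a normal to Π_1 is A_1A_2 × A_1A_3 = (-4, -16, 12).
Using A_1: Π_1 has equation -4x - 16y + 12z = -28.
Substitute r = (-11, -4, -4) + t(4, 1, -1) into the plane: 60 + (-44)t = -28, so t = 2.
Intersection: (-11, -4, -4) + 2·(4, 1, -1) = (-3, -2, -6).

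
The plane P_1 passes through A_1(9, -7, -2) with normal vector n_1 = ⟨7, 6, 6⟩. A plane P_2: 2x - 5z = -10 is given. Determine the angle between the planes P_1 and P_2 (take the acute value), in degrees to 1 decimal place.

74.3

P_1: n_1·r = n_1·A_1 gives 7x + 6y + 6z = 9.
cos θ = |n₁·n₂| / (|n₁||n₂|) = |-16| / (√121 · √29).
θ = arccos(0.27010) ≈ 74.3°.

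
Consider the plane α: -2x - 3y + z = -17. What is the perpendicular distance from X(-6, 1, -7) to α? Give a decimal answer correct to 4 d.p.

5.0780

n·X − d = (-2)·(-6) + (-3)·(1) + (1)·(-7) − (-17) = 19; |n| = √14.
Distance = |19| / √14 = 19/√14 ≈ 5.0780.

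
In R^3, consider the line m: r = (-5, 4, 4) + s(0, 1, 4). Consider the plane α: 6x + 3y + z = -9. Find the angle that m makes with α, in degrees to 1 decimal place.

sin θ = |n·v| / (|n||v|) = |7| / (√46 · √17) = 0.25032.
θ ≈ 14.5°.

14.5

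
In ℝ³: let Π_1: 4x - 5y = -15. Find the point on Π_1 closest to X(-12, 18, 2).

Foot = X − λn with λ = (n·X − d)/|n|² = (-138 − (-15))/41 = -3.
Foot = (-12, 18, 2) − (-3)·(4, -5, 0) = (0, 3, 2).

(0, 3, 2)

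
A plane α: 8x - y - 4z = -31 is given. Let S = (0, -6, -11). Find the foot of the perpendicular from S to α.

Foot = S − λn with λ = (n·S − d)/|n|² = (50 − (-31))/81 = 1.
Foot = (0, -6, -11) − 1·(8, -1, -4) = (-8, -5, -7).

(-8, -5, -7)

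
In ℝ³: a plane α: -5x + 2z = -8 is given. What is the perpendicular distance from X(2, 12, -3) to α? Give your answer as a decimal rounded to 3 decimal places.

1.486

n·X − d = (-5)·(2) + (0)·(12) + (2)·(-3) − (-8) = -8; |n| = √29.
Distance = |-8| / √29 = 8/√29 ≈ 1.486.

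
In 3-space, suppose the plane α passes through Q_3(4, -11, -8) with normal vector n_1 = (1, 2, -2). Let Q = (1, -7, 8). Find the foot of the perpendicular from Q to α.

α: n_1·r = n_1·Q_3 gives x + 2y - 2z = -2.
Foot = Q − λn with λ = (n·Q − d)/|n|² = (-29 − (-2))/9 = -3.
Foot = (1, -7, 8) − (-3)·(1, 2, -2) = (4, -1, 2).

(4, -1, 2)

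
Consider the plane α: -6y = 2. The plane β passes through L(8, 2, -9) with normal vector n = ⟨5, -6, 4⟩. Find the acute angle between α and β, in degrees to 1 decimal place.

β: n·r = n·L gives 5x - 6y + 4z = -8.
cos θ = |n₁·n₂| / (|n₁||n₂|) = |36| / (√36 · √77).
θ = arccos(0.68376) ≈ 46.9°.

46.9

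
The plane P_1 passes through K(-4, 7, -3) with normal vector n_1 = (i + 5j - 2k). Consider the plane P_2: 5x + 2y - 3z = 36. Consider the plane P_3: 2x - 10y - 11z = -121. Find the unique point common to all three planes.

P_1: n_1·r = n_1·K gives x + 5y - 2z = 37.
Solving the 3×3 linear system x + 5y - 2z = 37, 5x + 2y - 3z = 36, 2x - 10y - 11z = -121 (e.g. by elimination or Cramer's rule, determinant = 301) gives (7, 8, 5).

(7, 8, 5)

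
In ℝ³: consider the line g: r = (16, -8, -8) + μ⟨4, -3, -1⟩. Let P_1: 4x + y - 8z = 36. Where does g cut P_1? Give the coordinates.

(0, 4, -4)

Substitute r = (16, -8, -8) + t(4, -3, -1) into the plane: 120 + 21t = 36, so t = -4.
Intersection: (16, -8, -8) + (-4)·(4, -3, -1) = (0, 4, -4).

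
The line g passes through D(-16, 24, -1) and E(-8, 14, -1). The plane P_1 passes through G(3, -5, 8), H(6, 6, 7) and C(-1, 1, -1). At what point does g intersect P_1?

(0, 4, -1)

A direction vector for g is E − D = (8, -10, 0).
GH = (3, 11, -1), GC = (-4, 6, -9); a normal to P_1 is GH × GC = (-93, 31, 62).
Using G: P_1 has equation -93x + 31y + 62z = 62.
Substitute r = (-16, 24, -1) + t(8, -10, 0) into the plane: 2170 + (-1054)t = 62, so t = 2.
Intersection: (-16, 24, -1) + 2·(8, -10, 0) = (0, 4, -1).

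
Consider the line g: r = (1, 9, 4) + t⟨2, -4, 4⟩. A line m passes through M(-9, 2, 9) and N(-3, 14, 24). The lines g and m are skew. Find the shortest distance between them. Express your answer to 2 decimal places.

11.51

A direction vector for m is N − M = (6, 12, 15).
Common perpendicular direction n = (2, -4, 4) × (6, 12, 15) = (-108, -6, 48).
With w = (-9, 2, 9) − (1, 9, 4) = (-10, -7, 5), w · n = 1362.
Distance = |w · n| / |n| = |1362| / √14004 ≈ 11.51.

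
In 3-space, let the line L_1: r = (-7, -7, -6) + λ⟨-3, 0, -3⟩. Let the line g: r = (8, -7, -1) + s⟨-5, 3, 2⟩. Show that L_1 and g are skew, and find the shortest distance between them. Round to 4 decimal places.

3.6651

Common perpendicular direction n = (-3, 0, -3) × (-5, 3, 2) = (9, 21, -9).
With w = (8, -7, -1) − (-7, -7, -6) = (15, 0, 5), w · n = 90.
Since n ≠ 0 the lines are not parallel, and w · n = 90 ≠ 0 so they do not intersect; hence they are skew.
Distance = |w · n| / |n| = |90| / √603 ≈ 3.6651.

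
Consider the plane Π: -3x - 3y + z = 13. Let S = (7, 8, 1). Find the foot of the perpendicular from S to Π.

Foot = S − λn with λ = (n·S − d)/|n|² = (-44 − 13)/19 = -3.
Foot = (7, 8, 1) − (-3)·(-3, -3, 1) = (-2, -1, 4).

(-2, -1, 4)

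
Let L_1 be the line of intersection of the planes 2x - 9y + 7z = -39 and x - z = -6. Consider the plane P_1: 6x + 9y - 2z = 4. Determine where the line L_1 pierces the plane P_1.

Direction of L_1: (2, -9, 7) × (1, 0, -1) = (9, 9, 9).
A point on L_1: solving the two plane equations with x = -6 gives (-6, 3, 0).
Substitute r = (-6, 3, 0) + t(9, 9, 9) into the plane: -9 + 117t = 4, so t = 1/9.
Intersection: (-6, 3, 0) + (1/9)·(9, 9, 9) = (-5, 4, 1).

(-5, 4, 1)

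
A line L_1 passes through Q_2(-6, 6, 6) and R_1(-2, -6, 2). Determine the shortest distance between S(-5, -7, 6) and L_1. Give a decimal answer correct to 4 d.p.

A direction vector for L_1 is R_1 − Q_2 = (4, -12, -4).
Taking (-6, 6, 6) on L_1 with direction v = (4, -12, -4): w = S − (-6, 6, 6) = (1, -13, 0), and w × v = (52, 4, 40).
Distance = |w × v| / |v| = √4320 / √176 ≈ 4.9543.

4.9543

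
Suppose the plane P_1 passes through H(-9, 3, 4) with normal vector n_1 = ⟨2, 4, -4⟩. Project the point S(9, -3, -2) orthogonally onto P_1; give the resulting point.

(7, -7, 2)

P_1: n_1·r = n_1·H gives 2x + 4y - 4z = -22.
Foot = S − λn with λ = (n·S − d)/|n|² = (14 − (-22))/36 = 1.
Foot = (9, -3, -2) − 1·(2, 4, -4) = (7, -7, 2).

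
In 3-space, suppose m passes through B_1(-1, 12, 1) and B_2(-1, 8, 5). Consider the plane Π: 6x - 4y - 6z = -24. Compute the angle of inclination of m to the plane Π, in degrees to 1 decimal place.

A direction vector for m is B_2 − B_1 = (0, -4, 4).
sin θ = |n·v| / (|n||v|) = |-8| / (√88 · √32) = 0.15076.
θ ≈ 8.7°.

8.7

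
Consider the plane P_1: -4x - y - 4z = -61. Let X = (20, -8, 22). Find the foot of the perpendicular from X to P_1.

Foot = X − λn with λ = (n·X − d)/|n|² = (-160 − (-61))/33 = -3.
Foot = (20, -8, 22) − (-3)·(-4, -1, -4) = (8, -11, 10).

(8, -11, 10)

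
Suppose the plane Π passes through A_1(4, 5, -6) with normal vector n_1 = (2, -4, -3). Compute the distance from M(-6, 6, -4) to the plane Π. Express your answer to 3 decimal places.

Π: n_1·r = n_1·A_1 gives 2x - 4y - 3z = 6.
n·M − d = (2)·(-6) + (-4)·(6) + (-3)·(-4) − 6 = -30; |n| = √29.
Distance = |-30| / √29 = 30/√29 ≈ 5.571.

5.571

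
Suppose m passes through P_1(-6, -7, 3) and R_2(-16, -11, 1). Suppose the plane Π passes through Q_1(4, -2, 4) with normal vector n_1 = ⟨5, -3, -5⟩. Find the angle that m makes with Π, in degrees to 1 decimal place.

19.4

A direction vector for m is R_2 − P_1 = (-10, -4, -2).
Π: n_1·r = n_1·Q_1 gives 5x - 3y - 5z = 6.
sin θ = |n·v| / (|n||v|) = |-28| / (√59 · √120) = 0.33277.
θ ≈ 19.4°.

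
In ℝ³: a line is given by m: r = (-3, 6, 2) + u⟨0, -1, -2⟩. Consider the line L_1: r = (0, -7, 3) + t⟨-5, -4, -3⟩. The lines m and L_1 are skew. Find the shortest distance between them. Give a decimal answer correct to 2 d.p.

12.25

Common perpendicular direction n = (0, -1, -2) × (-5, -4, -3) = (-5, 10, -5).
With w = (0, -7, 3) − (-3, 6, 2) = (3, -13, 1), w · n = -150.
Distance = |w · n| / |n| = |-150| / √150 ≈ 12.25.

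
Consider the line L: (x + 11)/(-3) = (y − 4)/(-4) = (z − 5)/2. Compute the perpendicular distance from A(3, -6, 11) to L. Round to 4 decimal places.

18.1260

L has direction (-3, -4, 2) through (-11, 4, 5).
Taking (-11, 4, 5) on L with direction v = (-3, -4, 2): w = A − (-11, 4, 5) = (14, -10, 6), and w × v = (4, -46, -86).
Distance = |w × v| / |v| = √9528 / √29 ≈ 18.1260.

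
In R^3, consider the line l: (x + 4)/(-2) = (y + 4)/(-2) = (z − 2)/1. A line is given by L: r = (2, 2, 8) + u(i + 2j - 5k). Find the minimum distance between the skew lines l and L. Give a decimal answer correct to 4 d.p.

l has direction (-2, -2, 1) through (-4, -4, 2).
Common perpendicular direction n = (-2, -2, 1) × (1, 2, -5) = (8, -9, -2).
With w = (2, 2, 8) − (-4, -4, 2) = (6, 6, 6), w · n = -18.
Distance = |w · n| / |n| = |-18| / √149 ≈ 1.4746.

1.4746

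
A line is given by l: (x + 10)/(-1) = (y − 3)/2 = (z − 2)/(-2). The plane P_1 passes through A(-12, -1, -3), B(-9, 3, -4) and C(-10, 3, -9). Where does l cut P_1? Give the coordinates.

l has direction (-1, 2, -2) through (-10, 3, 2).
AB = (3, 4, -1), AC = (2, 4, -6); a normal to P_1 is AB × AC = (-20, 16, 4).
Using A: P_1 has equation -20x + 16y + 4z = 212.
Substitute r = (-10, 3, 2) + t(-1, 2, -2) into the plane: 256 + 44t = 212, so t = -1.
Intersection: (-10, 3, 2) + (-1)·(-1, 2, -2) = (-9, 1, 4).

(-9, 1, 4)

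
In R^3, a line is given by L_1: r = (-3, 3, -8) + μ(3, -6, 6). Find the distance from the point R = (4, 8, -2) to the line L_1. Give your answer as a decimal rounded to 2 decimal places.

10.05

Taking (-3, 3, -8) on L_1 with direction v = (3, -6, 6): w = R − (-3, 3, -8) = (7, 5, 6), and w × v = (66, -24, -57).
Distance = |w × v| / |v| = √8181 / √81 ≈ 10.05.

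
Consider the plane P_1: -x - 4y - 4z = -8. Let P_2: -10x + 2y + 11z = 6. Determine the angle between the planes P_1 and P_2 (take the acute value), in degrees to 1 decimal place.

60.8

cos θ = |n₁·n₂| / (|n₁||n₂|) = |-42| / (√33 · √225).
θ = arccos(0.48742) ≈ 60.8°.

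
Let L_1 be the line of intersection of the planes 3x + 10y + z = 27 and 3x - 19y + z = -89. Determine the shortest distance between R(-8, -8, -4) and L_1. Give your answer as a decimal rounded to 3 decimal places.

12.903

Direction of L_1: (3, 10, 1) × (3, -19, 1) = (29, 0, -87).
A point on L_1: solving the two plane equations with x = -6 gives (-6, 4, 5).
Taking (-6, 4, 5) on L_1 with direction v = (29, 0, -87): w = R − (-6, 4, 5) = (-2, -12, -9), and w × v = (1044, -435, 348).
Distance = |w × v| / |v| = √1400265 / √8410 ≈ 12.903.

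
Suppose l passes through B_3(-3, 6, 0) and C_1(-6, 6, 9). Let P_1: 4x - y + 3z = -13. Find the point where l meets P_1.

(-4, 6, 3)

A direction vector for l is C_1 − B_3 = (-3, 0, 9).
Substitute r = (-3, 6, 0) + t(-3, 0, 9) into the plane: -18 + 15t = -13, so t = 1/3.
Intersection: (-3, 6, 0) + (1/3)·(-3, 0, 9) = (-4, 6, 3).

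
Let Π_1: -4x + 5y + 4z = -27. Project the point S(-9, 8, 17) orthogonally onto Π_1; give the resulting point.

(3, -7, 5)

Foot = S − λn with λ = (n·S − d)/|n|² = (144 − (-27))/57 = 3.
Foot = (-9, 8, 17) − 3·(-4, 5, 4) = (3, -7, 5).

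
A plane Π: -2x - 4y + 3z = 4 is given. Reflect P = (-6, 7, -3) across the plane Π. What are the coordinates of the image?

(-10, -1, 3)

λ = (n·P − d)/|n|² = (-25 − 4)/29 = -1.
Reflection = P − 2λn = (-6, 7, -3) − (-2)·(-2, -4, 3) = (-10, -1, 3).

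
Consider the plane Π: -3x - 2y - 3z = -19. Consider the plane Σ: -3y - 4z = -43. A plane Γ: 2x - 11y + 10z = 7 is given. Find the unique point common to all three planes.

Solving the 3×3 linear system -3x - 2y - 3z = -19, -3y - 4z = -43, 2x - 11y + 10z = 7 (e.g. by elimination or Cramer's rule, determinant = 220) gives (-4, 5, 7).

(-4, 5, 7)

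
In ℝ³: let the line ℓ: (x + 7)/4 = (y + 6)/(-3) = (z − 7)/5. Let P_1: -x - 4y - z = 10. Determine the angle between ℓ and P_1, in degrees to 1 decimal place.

ℓ has direction (4, -3, 5) through (-7, -6, 7).
sin θ = |n·v| / (|n||v|) = |3| / (√18 · √50) = 0.10000.
θ ≈ 5.7°.

5.7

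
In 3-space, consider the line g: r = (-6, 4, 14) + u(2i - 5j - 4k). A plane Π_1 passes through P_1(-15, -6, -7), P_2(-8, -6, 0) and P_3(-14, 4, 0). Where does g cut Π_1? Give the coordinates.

P_1P_2 = (7, 0, 7), P_1P_3 = (1, 10, 7); a normal to Π_1 is P_1P_2 × P_1P_3 = (-70, -42, 70).
Using P_1: Π_1 has equation -70x - 42y + 70z = 812.
Substitute r = (-6, 4, 14) + t(2, -5, -4) into the plane: 1232 + (-210)t = 812, so t = 2.
Intersection: (-6, 4, 14) + 2·(2, -5, -4) = (-2, -6, 6).

(-2, -6, 6)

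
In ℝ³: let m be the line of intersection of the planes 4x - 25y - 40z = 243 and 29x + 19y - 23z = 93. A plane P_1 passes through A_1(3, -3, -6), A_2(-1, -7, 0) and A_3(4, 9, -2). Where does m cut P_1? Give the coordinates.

Direction of m: (4, -25, -40) × (29, 19, -23) = (1335, -1068, 801).
A point on m: solving the two plane equations with x = -8 gives (-8, 5, -10).
A_1A_2 = (-4, -4, 6), A_1A_3 = (1, 12, 4); a normal to P_1 is A_1A_2 × A_1A_3 = (-88, 22, -44).
Using A_1: P_1 has equation -88x + 22y - 44z = -66.
Substitute r = (-8, 5, -10) + t(1335, -1068, 801) into the plane: 1254 + (-176220)t = -66, so t = 2/267.
Intersection: (-8, 5, -10) + (2/267)·(1335, -1068, 801) = (2, -3, -4).

(2, -3, -4)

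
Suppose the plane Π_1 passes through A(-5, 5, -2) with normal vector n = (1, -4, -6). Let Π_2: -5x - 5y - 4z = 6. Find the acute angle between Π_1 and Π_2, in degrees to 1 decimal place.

Π_1: n·r = n·A gives x - 4y - 6z = -13.
cos θ = |n₁·n₂| / (|n₁||n₂|) = |39| / (√53 · √66).
θ = arccos(0.65941) ≈ 48.7°.

48.7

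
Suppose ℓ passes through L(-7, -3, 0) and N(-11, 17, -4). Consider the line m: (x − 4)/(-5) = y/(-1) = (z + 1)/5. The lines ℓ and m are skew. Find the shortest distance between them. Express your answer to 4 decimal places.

7.2886

A direction vector for ℓ is N − L = (-4, 20, -4).
m has direction (-5, -1, 5) through (4, 0, -1).
Common perpendicular direction n = (-4, 20, -4) × (-5, -1, 5) = (96, 40, 104).
With w = (4, 0, -1) − (-7, -3, 0) = (11, 3, -1), w · n = 1072.
Distance = |w · n| / |n| = |1072| / √21632 ≈ 7.2886.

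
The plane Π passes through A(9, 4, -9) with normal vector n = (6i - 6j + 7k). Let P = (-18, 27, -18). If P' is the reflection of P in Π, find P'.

(18, -9, 24)

Π: n·r = n·A gives 6x - 6y + 7z = -33.
λ = (n·P − d)/|n|² = (-396 − (-33))/121 = -3.
Reflection = P − 2λn = (-18, 27, -18) − (-6)·(6, -6, 7) = (18, -9, 24).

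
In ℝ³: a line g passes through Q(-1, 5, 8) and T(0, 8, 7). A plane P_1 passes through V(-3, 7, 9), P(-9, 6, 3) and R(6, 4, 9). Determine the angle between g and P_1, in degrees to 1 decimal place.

A direction vector for g is T − Q = (1, 3, -1).
VP = (-6, -1, -6), VR = (9, -3, 0); a normal to P_1 is VP × VR = (-18, -54, 27).
Using V: P_1 has equation -18x - 54y + 27z = -81.
sin θ = |n·v| / (|n||v|) = |-207| / (√3969 · √11) = 0.99068.
θ ≈ 82.2°.

82.2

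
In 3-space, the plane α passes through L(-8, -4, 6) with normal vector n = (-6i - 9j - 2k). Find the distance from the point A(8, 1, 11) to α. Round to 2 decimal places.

α: n·r = n·L gives -6x - 9y - 2z = 72.
n·A − d = (-6)·(8) + (-9)·(1) + (-2)·(11) − 72 = -151; |n| = √121.
Distance = |-151| / √121 = 151/√121 ≈ 13.73.

13.73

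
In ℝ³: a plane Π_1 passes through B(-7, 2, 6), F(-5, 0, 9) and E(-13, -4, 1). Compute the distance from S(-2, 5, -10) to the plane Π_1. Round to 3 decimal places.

13.250

BF = (2, -2, 3), BE = (-6, -6, -5); a normal to Π_1 is BF × BE = (28, -8, -24).
Using B: Π_1 has equation 28x - 8y - 24z = -356.
n·S − d = (28)·(-2) + (-8)·(5) + (-24)·(-10) − (-356) = 500; |n| = √1424.
Distance = |500| / √1424 = 500/√1424 ≈ 13.250.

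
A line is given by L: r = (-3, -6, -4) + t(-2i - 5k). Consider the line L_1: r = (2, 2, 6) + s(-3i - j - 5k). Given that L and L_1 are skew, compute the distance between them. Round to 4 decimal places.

4.7629

Common perpendicular direction n = (-2, 0, -5) × (-3, -1, -5) = (-5, 5, 2).
With w = (2, 2, 6) − (-3, -6, -4) = (5, 8, 10), w · n = 35.
Distance = |w · n| / |n| = |35| / √54 ≈ 4.7629.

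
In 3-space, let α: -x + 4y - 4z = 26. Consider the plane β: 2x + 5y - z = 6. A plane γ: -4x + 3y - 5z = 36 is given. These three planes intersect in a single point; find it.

Solving the 3×3 linear system -x + 4y - 4z = 26, 2x + 5y - z = 6, -4x + 3y - 5z = 36 (e.g. by elimination or Cramer's rule, determinant = -26) gives (-2, 1, -5).

(-2, 1, -5)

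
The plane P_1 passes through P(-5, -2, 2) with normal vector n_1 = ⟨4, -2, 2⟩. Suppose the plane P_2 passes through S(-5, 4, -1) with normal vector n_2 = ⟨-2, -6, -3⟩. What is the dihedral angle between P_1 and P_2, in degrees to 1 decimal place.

P_1: n_1·r = n_1·P gives 4x - 2y + 2z = -12.
P_2: n_2·r = n_2·S gives -2x - 6y - 3z = -11.
cos θ = |n₁·n₂| / (|n₁||n₂|) = |-2| / (√24 · √49).
θ = arccos(0.05832) ≈ 86.7°.

86.7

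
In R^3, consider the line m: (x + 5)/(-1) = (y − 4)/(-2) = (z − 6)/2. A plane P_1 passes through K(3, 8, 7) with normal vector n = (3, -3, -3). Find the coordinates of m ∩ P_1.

(-2, 10, 0)

m has direction (-1, -2, 2) through (-5, 4, 6).
P_1: n·r = n·K gives 3x - 3y - 3z = -36.
Substitute r = (-5, 4, 6) + t(-1, -2, 2) into the plane: -45 + (-3)t = -36, so t = -3.
Intersection: (-5, 4, 6) + (-3)·(-1, -2, 2) = (-2, 10, 0).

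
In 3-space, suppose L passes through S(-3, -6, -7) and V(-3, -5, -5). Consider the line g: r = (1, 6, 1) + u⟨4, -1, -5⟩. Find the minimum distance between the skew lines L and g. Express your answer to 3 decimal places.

5.512

A direction vector for L is V − S = (0, 1, 2).
Common perpendicular direction n = (0, 1, 2) × (4, -1, -5) = (-3, 8, -4).
With w = (1, 6, 1) − (-3, -6, -7) = (4, 12, 8), w · n = 52.
Distance = |w · n| / |n| = |52| / √89 ≈ 5.512.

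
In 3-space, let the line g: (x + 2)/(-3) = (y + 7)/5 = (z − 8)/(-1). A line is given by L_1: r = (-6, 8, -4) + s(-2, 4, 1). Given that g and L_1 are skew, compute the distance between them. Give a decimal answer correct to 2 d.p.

6.01

g has direction (-3, 5, -1) through (-2, -7, 8).
Common perpendicular direction n = (-3, 5, -1) × (-2, 4, 1) = (9, 5, -2).
With w = (-6, 8, -4) − (-2, -7, 8) = (-4, 15, -12), w · n = 63.
Distance = |w · n| / |n| = |63| / √110 ≈ 6.01.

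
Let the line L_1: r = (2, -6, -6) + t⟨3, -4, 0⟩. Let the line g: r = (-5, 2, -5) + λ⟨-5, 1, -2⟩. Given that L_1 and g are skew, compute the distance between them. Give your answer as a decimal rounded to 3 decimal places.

Common perpendicular direction n = (3, -4, 0) × (-5, 1, -2) = (8, 6, -17).
With w = (-5, 2, -5) − (2, -6, -6) = (-7, 8, 1), w · n = -25.
Distance = |w · n| / |n| = |-25| / √389 ≈ 1.268.

1.268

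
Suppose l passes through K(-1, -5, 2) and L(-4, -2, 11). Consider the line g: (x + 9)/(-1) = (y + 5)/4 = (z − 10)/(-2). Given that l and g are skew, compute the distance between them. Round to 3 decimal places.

5.803

A direction vector for l is L − K = (-3, 3, 9).
g has direction (-1, 4, -2) through (-9, -5, 10).
Common perpendicular direction n = (-3, 3, 9) × (-1, 4, -2) = (-42, -15, -9).
With w = (-9, -5, 10) − (-1, -5, 2) = (-8, 0, 8), w · n = 264.
Distance = |w · n| / |n| = |264| / √2070 ≈ 5.803.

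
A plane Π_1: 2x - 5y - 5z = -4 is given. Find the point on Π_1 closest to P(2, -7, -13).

(-2, 3, -3)

Foot = P − λn with λ = (n·P − d)/|n|² = (104 − (-4))/54 = 2.
Foot = (2, -7, -13) − 2·(2, -5, -5) = (-2, 3, -3).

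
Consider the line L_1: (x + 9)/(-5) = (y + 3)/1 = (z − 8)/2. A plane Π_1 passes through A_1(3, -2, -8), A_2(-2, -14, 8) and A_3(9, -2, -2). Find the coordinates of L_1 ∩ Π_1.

L_1 has direction (-5, 1, 2) through (-9, -3, 8).
A_1A_2 = (-5, -12, 16), A_1A_3 = (6, 0, 6); a normal to Π_1 is A_1A_2 × A_1A_3 = (-72, 126, 72).
Using A_1: Π_1 has equation -72x + 126y + 72z = -1044.
Substitute r = (-9, -3, 8) + t(-5, 1, 2) into the plane: 846 + 630t = -1044, so t = -3.
Intersection: (-9, -3, 8) + (-3)·(-5, 1, 2) = (6, -6, 2).

(6, -6, 2)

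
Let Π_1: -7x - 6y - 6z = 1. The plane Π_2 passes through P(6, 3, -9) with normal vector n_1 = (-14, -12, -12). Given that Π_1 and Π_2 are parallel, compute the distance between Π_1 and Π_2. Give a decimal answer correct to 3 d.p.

Π_2: n_1·r = n_1·P gives -14x - 12y - 12z = -12.
Rescale Π_2 by 1/2: -7x - 6y - 6z = -6. Then distance = |1 − (-6)| / √121 ≈ 0.636.

0.636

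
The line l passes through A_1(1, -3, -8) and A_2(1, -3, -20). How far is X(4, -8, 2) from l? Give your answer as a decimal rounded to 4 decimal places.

A direction vector for l is A_2 − A_1 = (0, 0, -12).
Taking (1, -3, -8) on l with direction v = (0, 0, -12): w = X − (1, -3, -8) = (3, -5, 10), and w × v = (60, 36, 0).
Distance = |w × v| / |v| = √4896 / √144 ≈ 5.8310.

5.8310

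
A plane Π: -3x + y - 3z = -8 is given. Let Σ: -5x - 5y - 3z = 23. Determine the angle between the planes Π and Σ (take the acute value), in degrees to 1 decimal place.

55.4

cos θ = |n₁·n₂| / (|n₁||n₂|) = |19| / (√19 · √59).
θ = arccos(0.56748) ≈ 55.4°.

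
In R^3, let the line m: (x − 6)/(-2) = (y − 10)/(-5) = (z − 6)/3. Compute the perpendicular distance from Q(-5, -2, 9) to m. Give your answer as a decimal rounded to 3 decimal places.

m has direction (-2, -5, 3) through (6, 10, 6).
Taking (6, 10, 6) on m with direction v = (-2, -5, 3): w = Q − (6, 10, 6) = (-11, -12, 3), and w × v = (-21, 27, 31).
Distance = |w × v| / |v| = √2131 / √38 ≈ 7.489.

7.489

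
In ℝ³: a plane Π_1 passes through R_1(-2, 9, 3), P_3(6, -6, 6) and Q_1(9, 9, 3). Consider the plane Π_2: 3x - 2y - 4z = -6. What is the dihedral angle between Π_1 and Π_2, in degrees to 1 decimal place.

36.8

R_1P_3 = (8, -15, 3), R_1Q_1 = (11, 0, 0); a normal to Π_1 is R_1P_3 × R_1Q_1 = (0, 33, 165).
Using R_1: Π_1 has equation 33y + 165z = 792.
cos θ = |n₁·n₂| / (|n₁||n₂|) = |-726| / (√28314 · √29).
θ = arccos(0.80119) ≈ 36.8°.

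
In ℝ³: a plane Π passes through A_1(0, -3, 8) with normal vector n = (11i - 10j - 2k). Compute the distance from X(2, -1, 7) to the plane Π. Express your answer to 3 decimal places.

Π: n·r = n·A_1 gives 11x - 10y - 2z = 14.
n·X − d = (11)·(2) + (-10)·(-1) + (-2)·(7) − 14 = 4; |n| = √225.
Distance = |4| / √225 = 4/√225 ≈ 0.267.

0.267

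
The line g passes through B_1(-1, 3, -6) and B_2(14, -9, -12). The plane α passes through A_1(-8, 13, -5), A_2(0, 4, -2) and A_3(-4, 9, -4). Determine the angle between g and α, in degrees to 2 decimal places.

12.09

A direction vector for g is B_2 − B_1 = (15, -12, -6).
A_1A_2 = (8, -9, 3), A_1A_3 = (4, -4, 1); a normal to α is A_1A_2 × A_1A_3 = (3, 4, 4).
Using A_1: α has equation 3x + 4y + 4z = 8.
sin θ = |n·v| / (|n||v|) = |-27| / (√41 · √405) = 0.20953.
θ ≈ 12.09°.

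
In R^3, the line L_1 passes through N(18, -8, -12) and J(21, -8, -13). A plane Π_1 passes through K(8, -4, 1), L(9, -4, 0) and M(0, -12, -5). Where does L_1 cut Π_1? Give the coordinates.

A direction vector for L_1 is J − N = (3, 0, -1).
KL = (1, 0, -1), KM = (-8, -8, -6); a normal to Π_1 is KL × KM = (-8, 14, -8).
Using K: Π_1 has equation -8x + 14y - 8z = -128.
Substitute r = (18, -8, -12) + t(3, 0, -1) into the plane: -160 + (-16)t = -128, so t = -2.
Intersection: (18, -8, -12) + (-2)·(3, 0, -1) = (12, -8, -10).

(12, -8, -10)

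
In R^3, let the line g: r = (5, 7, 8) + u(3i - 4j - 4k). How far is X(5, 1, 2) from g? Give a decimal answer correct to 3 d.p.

3.976

Taking (5, 7, 8) on g with direction v = (3, -4, -4): w = X − (5, 7, 8) = (0, -6, -6), and w × v = (0, -18, 18).
Distance = |w × v| / |v| = √648 / √41 ≈ 3.976.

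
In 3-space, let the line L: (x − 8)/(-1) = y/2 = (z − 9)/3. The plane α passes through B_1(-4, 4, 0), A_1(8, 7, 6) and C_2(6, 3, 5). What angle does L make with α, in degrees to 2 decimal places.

56.79

L has direction (-1, 2, 3) through (8, 0, 9).
B_1A_1 = (12, 3, 6), B_1C_2 = (10, -1, 5); a normal to α is B_1A_1 × B_1C_2 = (21, 0, -42).
Using B_1: α has equation 21x - 42z = -84.
sin θ = |n·v| / (|n||v|) = |-147| / (√2205 · √14) = 0.83666.
θ ≈ 56.79°.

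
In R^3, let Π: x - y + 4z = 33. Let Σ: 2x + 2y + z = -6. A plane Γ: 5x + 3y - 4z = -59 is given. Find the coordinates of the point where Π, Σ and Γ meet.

(-3, -4, 8)

Solving the 3×3 linear system x - y + 4z = 33, 2x + 2y + z = -6, 5x + 3y - 4z = -59 (e.g. by elimination or Cramer's rule, determinant = -40) gives (-3, -4, 8).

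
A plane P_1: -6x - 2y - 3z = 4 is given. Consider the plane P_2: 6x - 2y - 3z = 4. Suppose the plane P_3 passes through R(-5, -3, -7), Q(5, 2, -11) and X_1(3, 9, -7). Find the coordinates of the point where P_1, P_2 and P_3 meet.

RQ = (10, 5, -4), RX_1 = (8, 12, 0); a normal to P_3 is RQ × RX_1 = (48, -32, 80).
Using R: P_3 has equation 48x - 32y + 80z = -704.
Solving the 3×3 linear system -6x - 2y - 3z = 4, 6x - 2y - 3z = 4, 48x - 32y + 80z = -704 (e.g. by elimination or Cramer's rule, determinant = 3072) gives (0, 7, -6).

(0, 7, -6)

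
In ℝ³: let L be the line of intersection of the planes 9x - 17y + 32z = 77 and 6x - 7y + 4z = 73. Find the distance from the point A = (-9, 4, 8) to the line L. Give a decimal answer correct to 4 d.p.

21.5926

Direction of L: (9, -17, 32) × (6, -7, 4) = (156, 156, 39).
A point on L: solving the two plane equations with x = 10 gives (10, -3, -2).
Taking (10, -3, -2) on L with direction v = (156, 156, 39): w = A − (10, -3, -2) = (-19, 7, 10), and w × v = (-1287, 2301, -4056).
Distance = |w × v| / |v| = √23402106 / √50193 ≈ 21.5926.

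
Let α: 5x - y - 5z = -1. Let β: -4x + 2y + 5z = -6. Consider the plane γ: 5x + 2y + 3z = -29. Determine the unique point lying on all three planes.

(-3, -4, -2)

Solving the 3×3 linear system 5x - y - 5z = -1, -4x + 2y + 5z = -6, 5x + 2y + 3z = -29 (e.g. by elimination or Cramer's rule, determinant = 33) gives (-3, -4, -2).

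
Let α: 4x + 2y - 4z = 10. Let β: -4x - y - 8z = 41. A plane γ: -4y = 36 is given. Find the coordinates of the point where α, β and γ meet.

Solving the 3×3 linear system 4x + 2y - 4z = 10, -4x - y - 8z = 41, -4y = 36 (e.g. by elimination or Cramer's rule, determinant = -192) gives (2, -9, -5).

(2, -9, -5)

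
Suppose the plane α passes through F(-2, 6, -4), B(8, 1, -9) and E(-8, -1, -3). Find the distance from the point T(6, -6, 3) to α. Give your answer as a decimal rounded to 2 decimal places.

11.50

FB = (10, -5, -5), FE = (-6, -7, 1); a normal to α is FB × FE = (-40, 20, -100).
Using F: α has equation -40x + 20y - 100z = 600.
n·T − d = (-40)·(6) + (20)·(-6) + (-100)·(3) − 600 = -1260; |n| = √12000.
Distance = |-1260| / √12000 = 1260/√12000 ≈ 11.50.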